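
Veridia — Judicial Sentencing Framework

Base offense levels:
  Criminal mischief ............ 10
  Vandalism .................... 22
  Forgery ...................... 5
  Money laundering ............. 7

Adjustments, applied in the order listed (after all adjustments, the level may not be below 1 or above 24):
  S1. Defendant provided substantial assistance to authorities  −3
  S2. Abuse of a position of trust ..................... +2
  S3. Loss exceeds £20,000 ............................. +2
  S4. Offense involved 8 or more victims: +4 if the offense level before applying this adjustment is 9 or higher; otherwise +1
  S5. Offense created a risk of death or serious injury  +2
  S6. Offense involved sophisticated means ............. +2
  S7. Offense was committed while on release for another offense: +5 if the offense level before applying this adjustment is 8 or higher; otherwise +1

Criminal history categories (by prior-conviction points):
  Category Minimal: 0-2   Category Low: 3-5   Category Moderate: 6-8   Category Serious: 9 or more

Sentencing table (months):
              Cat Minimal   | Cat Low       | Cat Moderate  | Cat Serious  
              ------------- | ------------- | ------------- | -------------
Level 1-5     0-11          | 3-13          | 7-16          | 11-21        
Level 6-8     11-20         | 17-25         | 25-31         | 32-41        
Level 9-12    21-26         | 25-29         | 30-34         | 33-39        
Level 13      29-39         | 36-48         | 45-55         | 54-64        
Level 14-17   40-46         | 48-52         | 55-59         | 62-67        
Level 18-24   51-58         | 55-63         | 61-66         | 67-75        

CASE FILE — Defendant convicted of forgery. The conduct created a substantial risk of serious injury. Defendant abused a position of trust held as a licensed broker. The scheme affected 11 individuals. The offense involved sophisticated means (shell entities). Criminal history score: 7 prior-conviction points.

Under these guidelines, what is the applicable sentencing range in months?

30-34 months

Base offense level for forgery: 5.
S1 does not apply.
S2 applies: 5 + 2 = 7.
S4 applies (level before this adjustment is 7 < 9, so +1): 7 + 1 = 8.
S5 applies: 8 + 2 = 10.
S6 applies: 10 + 2 = 12.
S7 does not apply.
Final offense level: 12.
Criminal history: 7 prior points → Category Moderate (6-8).
Level 12 falls in the 9-12 band.
Grid: Level 9-12 × Category Moderate = 30-34 months.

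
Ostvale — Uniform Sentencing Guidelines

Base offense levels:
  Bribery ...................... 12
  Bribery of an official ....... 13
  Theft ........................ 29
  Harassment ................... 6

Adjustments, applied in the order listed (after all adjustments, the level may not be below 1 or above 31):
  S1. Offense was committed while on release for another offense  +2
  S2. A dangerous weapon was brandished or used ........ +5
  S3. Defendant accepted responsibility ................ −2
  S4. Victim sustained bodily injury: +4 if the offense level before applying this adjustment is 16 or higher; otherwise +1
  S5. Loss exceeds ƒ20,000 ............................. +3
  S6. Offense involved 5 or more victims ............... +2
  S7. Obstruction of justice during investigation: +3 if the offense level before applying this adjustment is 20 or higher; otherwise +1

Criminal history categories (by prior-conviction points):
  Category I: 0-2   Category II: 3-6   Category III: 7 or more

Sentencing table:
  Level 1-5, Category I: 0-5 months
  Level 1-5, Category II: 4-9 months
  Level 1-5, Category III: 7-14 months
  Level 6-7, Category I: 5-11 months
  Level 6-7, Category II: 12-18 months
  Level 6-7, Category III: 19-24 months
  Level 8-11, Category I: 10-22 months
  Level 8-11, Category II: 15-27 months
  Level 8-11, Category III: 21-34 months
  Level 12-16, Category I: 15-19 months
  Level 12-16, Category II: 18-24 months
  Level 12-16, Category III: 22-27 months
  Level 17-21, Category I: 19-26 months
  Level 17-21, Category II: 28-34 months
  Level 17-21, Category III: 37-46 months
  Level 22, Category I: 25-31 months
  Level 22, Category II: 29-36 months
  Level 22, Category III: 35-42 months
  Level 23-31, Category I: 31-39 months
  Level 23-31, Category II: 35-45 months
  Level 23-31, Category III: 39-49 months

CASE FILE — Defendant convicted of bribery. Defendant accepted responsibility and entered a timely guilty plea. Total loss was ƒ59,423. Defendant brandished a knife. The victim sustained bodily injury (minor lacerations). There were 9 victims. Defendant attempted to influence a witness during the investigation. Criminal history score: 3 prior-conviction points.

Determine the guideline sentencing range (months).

Base offense level for bribery: 12.
S2 applies: 12 + 5 = 17.
S3 applies: 17 − 2 = 15.
S4 applies (level before this adjustment is 15 < 16, so +1): 15 + 1 = 16.
S5 applies: 16 + 3 = 19.
S6 applies: 19 + 2 = 21.
S7 applies (level before this adjustment is 21 ≥ 20, so +3): 21 + 3 = 24.
Final offense level: 24.
Criminal history: 3 prior points → Category II (3-6).
Level 24 falls in the 23-31 band.
Grid: Level 23-31 × Category II = 35-45 months.

35-45 months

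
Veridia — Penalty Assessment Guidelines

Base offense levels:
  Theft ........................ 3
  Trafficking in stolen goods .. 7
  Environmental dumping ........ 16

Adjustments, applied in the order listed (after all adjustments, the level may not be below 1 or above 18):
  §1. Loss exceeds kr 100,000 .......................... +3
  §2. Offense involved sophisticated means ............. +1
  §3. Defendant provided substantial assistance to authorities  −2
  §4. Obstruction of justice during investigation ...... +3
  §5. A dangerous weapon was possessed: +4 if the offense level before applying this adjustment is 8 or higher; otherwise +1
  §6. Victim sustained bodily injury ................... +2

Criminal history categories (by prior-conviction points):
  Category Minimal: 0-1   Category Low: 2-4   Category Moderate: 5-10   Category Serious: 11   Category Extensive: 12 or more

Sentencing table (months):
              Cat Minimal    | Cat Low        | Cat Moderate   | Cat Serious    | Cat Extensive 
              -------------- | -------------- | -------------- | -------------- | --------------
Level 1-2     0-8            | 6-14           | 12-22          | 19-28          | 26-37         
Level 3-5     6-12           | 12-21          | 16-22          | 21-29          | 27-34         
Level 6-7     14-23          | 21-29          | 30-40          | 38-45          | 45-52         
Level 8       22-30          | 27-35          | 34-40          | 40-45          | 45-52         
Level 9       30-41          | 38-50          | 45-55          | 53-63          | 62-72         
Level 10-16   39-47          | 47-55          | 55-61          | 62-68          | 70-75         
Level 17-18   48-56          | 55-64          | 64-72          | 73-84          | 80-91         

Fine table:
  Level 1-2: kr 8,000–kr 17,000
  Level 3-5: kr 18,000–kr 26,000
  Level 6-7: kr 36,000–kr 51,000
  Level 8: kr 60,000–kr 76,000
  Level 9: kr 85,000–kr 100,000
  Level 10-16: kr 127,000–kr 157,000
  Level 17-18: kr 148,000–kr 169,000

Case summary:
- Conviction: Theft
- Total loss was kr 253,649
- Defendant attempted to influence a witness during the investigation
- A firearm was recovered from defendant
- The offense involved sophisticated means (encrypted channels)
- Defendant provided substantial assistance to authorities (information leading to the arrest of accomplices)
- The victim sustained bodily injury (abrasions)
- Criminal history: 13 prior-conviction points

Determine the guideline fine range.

kr 127,000–kr 157,000

Base offense level for theft: 3.
§1 applies: 3 + 3 = 6.
§2 applies: 6 + 1 = 7.
§3 applies: 7 − 2 = 5.
§4 applies: 5 + 3 = 8.
§5 applies (level before this adjustment is 8 ≥ 8, so +4): 8 + 4 = 12.
§6 applies: 12 + 2 = 14.
Final offense level: 14.
Level 14 falls in the 10-16 band.
Fine table: Level 10-16 → kr 127,000–kr 157,000.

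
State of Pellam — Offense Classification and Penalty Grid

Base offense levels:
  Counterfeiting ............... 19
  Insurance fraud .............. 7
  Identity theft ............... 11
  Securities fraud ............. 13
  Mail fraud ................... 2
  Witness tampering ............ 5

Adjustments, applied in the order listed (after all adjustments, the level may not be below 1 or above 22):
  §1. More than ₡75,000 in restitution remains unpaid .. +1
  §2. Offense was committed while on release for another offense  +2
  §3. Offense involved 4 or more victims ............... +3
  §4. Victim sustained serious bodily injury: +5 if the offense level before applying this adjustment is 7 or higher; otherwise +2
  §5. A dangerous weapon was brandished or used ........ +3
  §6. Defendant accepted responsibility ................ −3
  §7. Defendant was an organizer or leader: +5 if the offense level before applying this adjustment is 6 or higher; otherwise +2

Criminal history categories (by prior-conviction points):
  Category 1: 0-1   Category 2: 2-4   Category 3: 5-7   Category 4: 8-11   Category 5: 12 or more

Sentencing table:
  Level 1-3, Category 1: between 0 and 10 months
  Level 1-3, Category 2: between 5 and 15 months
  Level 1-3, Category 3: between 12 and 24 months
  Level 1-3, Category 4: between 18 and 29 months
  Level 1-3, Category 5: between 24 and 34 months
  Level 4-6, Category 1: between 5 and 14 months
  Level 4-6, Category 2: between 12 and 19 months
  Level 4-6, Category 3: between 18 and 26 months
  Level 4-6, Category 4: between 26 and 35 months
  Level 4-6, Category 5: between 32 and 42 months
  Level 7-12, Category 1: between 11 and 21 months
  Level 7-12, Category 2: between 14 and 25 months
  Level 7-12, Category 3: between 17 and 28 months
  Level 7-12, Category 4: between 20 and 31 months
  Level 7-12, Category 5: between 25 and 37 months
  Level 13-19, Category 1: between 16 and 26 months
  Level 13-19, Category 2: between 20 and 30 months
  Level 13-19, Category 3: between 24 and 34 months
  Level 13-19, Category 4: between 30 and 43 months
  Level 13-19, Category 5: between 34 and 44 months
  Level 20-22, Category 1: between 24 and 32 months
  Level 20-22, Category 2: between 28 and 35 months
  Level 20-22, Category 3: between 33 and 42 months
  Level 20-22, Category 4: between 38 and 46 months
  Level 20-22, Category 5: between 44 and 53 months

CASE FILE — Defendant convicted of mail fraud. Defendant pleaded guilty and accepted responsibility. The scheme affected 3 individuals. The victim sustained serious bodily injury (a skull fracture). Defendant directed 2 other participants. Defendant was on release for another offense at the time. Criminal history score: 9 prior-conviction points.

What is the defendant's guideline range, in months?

26-35 months

Base offense level for mail fraud: 2.
§2 applies: 2 + 2 = 4.
§4 applies (level before this adjustment is 4 < 7, so +2): 4 + 2 = 6.
§6 applies: 6 − 3 = 3.
§7 applies (level before this adjustment is 3 < 6, so +2): 3 + 2 = 5.
Final offense level: 5.
Criminal history: 9 prior points → Category 4 (8-11).
Level 5 falls in the 4-6 band.
Grid: Level 4-6 × Category 4 = 26-35 months.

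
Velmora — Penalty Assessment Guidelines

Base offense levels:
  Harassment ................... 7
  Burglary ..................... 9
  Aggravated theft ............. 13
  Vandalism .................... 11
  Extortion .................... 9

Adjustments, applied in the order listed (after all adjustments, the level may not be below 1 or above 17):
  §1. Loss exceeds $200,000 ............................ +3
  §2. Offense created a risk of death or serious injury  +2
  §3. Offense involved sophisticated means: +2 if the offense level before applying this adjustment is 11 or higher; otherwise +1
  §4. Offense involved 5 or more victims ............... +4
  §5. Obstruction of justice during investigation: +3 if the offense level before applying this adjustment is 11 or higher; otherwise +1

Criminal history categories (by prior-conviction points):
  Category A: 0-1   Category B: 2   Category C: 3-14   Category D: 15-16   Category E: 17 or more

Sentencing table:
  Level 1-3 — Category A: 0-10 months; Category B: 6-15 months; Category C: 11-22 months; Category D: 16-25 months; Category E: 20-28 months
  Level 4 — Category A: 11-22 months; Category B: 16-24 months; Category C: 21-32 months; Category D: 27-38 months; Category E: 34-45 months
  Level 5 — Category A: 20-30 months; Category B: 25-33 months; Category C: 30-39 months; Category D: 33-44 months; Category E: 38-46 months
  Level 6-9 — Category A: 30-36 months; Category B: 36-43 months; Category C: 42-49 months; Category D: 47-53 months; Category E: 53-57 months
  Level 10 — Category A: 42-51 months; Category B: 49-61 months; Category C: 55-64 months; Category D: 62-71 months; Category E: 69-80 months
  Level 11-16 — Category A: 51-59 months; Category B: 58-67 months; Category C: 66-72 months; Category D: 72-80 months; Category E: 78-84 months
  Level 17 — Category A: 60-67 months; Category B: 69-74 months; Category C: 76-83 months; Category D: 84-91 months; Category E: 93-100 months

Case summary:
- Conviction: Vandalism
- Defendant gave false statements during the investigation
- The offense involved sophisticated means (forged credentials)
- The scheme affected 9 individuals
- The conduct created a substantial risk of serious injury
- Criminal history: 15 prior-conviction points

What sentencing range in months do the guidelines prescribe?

84-91 months

Base offense level for vandalism: 11.
§1 does not apply.
§2 applies: 11 + 2 = 13.
§3 applies (level before this adjustment is 13 ≥ 11, so +2): 13 + 2 = 15.
§4 applies: 15 + 4 = 19.
§5 applies (level before this adjustment is 19 ≥ 11, so +3): 19 + 3 = 22.
Level 22 exceeds the maximum of 17; capped at 17.
Final offense level: 17.
Criminal history: 15 prior points → Category D (15-16).
Level 17 falls in the 17 band.
Grid: Level 17 × Category D = 84-91 months.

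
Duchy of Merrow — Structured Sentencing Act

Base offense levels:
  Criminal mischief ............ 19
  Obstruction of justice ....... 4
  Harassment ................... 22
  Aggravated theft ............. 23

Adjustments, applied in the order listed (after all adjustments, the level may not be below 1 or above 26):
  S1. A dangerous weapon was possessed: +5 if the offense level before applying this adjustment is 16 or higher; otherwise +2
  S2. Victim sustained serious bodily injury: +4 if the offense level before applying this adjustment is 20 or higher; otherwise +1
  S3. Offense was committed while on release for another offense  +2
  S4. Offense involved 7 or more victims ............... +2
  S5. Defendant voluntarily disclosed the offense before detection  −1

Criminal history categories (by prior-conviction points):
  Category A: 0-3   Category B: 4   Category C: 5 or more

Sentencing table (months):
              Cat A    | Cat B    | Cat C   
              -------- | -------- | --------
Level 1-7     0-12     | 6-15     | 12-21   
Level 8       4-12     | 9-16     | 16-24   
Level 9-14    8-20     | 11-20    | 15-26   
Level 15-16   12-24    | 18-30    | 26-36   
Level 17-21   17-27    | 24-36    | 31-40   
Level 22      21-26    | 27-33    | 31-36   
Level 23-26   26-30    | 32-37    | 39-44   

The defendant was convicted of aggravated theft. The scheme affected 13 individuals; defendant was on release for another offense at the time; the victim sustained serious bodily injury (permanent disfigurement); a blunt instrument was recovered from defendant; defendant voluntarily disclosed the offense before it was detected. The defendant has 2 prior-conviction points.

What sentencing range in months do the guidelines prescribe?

26-30 months

Base offense level for aggravated theft: 23.
S1 applies (level before this adjustment is 23 ≥ 16, so +5): 23 + 5 = 28.
S2 applies (level before this adjustment is 28 ≥ 20, so +4): 28 + 4 = 32.
S3 applies: 32 + 2 = 34.
S4 applies: 34 + 2 = 36.
S5 applies: 36 − 1 = 35.
Level 35 exceeds the maximum of 26; capped at 26.
Final offense level: 26.
Criminal history: 2 prior points → Category A (0-3).
Level 26 falls in the 23-26 band.
Grid: Level 23-26 × Category A = 26-30 months.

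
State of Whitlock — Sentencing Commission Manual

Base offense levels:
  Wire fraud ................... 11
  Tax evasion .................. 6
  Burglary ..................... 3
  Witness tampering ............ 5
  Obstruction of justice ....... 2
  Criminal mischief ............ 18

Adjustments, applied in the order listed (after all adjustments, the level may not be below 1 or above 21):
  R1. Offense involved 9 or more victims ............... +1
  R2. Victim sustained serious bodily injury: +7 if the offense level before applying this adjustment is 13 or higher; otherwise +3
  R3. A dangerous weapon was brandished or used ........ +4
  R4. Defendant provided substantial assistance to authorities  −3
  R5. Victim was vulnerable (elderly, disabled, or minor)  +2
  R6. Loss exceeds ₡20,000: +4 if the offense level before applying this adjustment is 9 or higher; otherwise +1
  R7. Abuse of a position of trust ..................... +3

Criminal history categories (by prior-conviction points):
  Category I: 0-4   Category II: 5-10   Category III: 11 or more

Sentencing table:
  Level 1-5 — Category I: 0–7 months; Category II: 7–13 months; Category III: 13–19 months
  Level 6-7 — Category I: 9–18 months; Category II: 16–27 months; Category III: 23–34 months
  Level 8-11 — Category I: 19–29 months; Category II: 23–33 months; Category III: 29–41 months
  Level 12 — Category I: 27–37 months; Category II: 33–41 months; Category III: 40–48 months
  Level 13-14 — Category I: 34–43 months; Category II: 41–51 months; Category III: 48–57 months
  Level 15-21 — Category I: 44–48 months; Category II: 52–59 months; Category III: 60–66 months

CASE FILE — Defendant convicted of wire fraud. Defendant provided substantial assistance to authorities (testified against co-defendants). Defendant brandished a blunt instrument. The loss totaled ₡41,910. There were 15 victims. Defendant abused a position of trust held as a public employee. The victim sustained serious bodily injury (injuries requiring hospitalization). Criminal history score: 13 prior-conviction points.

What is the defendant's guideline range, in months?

60-66 months

Base offense level for wire fraud: 11.
R1 applies: 11 + 1 = 12.
R2 applies (level before this adjustment is 12 < 13, so +3): 12 + 3 = 15.
R3 applies: 15 + 4 = 19.
R4 applies: 19 − 3 = 16.
R5 does not apply.
R6 applies (level before this adjustment is 16 ≥ 9, so +4): 16 + 4 = 20.
R7 applies: 20 + 3 = 23.
Level 23 exceeds the maximum of 21; capped at 21.
Final offense level: 21.
Criminal history: 13 prior points → Category III (11+).
Level 21 falls in the 15-21 band.
Grid: Level 15-21 × Category III = 60-66 months.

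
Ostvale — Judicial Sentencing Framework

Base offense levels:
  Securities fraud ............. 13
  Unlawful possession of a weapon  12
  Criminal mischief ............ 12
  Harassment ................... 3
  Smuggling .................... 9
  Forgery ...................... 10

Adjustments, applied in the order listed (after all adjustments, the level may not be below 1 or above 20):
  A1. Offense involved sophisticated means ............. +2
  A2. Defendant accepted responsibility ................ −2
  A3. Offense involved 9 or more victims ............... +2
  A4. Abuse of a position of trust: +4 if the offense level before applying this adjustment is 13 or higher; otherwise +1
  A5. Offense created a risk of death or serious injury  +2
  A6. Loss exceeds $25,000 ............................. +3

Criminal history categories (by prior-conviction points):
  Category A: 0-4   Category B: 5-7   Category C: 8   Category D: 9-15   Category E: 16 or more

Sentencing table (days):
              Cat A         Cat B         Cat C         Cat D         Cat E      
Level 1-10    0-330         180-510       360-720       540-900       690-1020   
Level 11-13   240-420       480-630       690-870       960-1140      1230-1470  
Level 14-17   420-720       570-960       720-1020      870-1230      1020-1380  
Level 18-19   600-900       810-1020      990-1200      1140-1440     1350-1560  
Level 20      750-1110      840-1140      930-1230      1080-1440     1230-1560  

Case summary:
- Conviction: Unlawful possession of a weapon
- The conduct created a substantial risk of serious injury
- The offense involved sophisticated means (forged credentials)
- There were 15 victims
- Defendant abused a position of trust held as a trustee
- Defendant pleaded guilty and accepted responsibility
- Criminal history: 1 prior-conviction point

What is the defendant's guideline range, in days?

Base offense level for unlawful possession of a weapon: 12.
A1 applies: 12 + 2 = 14.
A2 applies: 14 − 2 = 12.
A3 applies: 12 + 2 = 14.
A4 applies (level before this adjustment is 14 ≥ 13, so +4): 14 + 4 = 18.
A5 applies: 18 + 2 = 20.
A6 does not apply.
Final offense level: 20.
Criminal history: 1 prior point → Category A (0-4).
Level 20 falls in the 20 band.
Grid: Level 20 × Category A = 750-1110 days.

750-1110 days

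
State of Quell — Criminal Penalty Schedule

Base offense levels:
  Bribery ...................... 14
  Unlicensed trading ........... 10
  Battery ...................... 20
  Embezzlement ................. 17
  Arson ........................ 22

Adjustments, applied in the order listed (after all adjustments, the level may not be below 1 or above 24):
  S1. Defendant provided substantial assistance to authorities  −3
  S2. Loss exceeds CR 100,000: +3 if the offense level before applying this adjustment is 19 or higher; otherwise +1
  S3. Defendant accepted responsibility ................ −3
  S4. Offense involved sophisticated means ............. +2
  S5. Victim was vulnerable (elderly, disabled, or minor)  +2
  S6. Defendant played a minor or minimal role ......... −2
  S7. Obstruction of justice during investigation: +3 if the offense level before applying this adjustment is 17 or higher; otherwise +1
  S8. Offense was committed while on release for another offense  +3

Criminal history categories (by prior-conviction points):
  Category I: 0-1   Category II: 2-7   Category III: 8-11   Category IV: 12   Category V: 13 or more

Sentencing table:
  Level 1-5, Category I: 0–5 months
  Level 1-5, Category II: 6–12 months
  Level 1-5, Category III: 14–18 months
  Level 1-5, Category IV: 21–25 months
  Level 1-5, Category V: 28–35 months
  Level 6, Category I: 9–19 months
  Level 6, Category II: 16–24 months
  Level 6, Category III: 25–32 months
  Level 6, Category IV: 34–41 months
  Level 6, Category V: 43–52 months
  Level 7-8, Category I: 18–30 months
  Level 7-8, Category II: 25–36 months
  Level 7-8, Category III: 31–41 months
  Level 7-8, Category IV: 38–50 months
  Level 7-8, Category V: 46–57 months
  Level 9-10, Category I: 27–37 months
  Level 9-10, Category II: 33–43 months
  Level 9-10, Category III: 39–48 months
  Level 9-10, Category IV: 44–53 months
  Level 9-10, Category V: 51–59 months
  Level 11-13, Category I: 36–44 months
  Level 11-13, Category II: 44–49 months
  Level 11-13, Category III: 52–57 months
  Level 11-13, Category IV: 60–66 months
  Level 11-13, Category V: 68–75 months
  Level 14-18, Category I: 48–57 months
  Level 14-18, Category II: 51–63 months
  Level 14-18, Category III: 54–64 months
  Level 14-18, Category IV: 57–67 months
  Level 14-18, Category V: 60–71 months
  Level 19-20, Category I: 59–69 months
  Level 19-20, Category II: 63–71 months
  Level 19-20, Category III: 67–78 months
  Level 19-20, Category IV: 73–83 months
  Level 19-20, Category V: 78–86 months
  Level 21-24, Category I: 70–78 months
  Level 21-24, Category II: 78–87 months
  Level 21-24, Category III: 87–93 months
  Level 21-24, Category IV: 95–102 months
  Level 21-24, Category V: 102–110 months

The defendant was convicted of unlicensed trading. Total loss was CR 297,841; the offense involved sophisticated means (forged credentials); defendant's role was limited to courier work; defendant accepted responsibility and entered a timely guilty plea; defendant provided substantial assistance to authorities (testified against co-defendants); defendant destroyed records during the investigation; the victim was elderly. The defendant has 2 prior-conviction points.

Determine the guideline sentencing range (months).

25-36 months

Base offense level for unlicensed trading: 10.
S1 applies: 10 − 3 = 7.
S2 applies (level before this adjustment is 7 < 19, so +1): 7 + 1 = 8.
S3 applies: 8 − 3 = 5.
S4 applies: 5 + 2 = 7.
S5 applies: 7 + 2 = 9.
S6 applies: 9 − 2 = 7.
S7 applies (level before this adjustment is 7 < 17, so +1): 7 + 1 = 8.
S8 does not apply.
Final offense level: 8.
Criminal history: 2 prior points → Category II (2-7).
Level 8 falls in the 7-8 band.
Grid: Level 7-8 × Category II = 25-36 months.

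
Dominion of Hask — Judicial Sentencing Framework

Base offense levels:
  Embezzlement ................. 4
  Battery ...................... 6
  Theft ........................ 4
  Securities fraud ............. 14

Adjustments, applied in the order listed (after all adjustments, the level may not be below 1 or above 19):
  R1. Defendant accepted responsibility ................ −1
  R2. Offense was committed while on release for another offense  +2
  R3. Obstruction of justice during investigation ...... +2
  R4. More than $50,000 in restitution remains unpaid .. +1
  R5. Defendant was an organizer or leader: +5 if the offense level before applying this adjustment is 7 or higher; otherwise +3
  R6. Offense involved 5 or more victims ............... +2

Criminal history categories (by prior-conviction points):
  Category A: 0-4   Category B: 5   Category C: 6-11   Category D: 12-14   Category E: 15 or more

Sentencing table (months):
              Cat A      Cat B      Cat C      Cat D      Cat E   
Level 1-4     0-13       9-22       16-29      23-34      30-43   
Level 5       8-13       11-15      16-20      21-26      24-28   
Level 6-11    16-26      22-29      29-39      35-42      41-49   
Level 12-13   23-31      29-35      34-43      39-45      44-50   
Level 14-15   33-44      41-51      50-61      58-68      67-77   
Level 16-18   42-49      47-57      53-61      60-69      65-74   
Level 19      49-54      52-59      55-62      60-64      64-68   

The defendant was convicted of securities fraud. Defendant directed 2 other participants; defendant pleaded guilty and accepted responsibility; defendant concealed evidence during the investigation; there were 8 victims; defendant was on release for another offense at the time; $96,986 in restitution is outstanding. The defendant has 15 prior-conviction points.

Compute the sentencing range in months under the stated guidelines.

Base offense level for securities fraud: 14.
R1 applies: 14 − 1 = 13.
R2 applies: 13 + 2 = 15.
R3 applies: 15 + 2 = 17.
R4 applies: 17 + 1 = 18.
R5 applies (level before this adjustment is 18 ≥ 7, so +5): 18 + 5 = 23.
R6 applies: 23 + 2 = 25.
Level 25 exceeds the maximum of 19; capped at 19.
Final offense level: 19.
Criminal history: 15 prior points → Category E (15+).
Level 19 falls in the 19 band.
Grid: Level 19 × Category E = 64-68 months.

64-68 months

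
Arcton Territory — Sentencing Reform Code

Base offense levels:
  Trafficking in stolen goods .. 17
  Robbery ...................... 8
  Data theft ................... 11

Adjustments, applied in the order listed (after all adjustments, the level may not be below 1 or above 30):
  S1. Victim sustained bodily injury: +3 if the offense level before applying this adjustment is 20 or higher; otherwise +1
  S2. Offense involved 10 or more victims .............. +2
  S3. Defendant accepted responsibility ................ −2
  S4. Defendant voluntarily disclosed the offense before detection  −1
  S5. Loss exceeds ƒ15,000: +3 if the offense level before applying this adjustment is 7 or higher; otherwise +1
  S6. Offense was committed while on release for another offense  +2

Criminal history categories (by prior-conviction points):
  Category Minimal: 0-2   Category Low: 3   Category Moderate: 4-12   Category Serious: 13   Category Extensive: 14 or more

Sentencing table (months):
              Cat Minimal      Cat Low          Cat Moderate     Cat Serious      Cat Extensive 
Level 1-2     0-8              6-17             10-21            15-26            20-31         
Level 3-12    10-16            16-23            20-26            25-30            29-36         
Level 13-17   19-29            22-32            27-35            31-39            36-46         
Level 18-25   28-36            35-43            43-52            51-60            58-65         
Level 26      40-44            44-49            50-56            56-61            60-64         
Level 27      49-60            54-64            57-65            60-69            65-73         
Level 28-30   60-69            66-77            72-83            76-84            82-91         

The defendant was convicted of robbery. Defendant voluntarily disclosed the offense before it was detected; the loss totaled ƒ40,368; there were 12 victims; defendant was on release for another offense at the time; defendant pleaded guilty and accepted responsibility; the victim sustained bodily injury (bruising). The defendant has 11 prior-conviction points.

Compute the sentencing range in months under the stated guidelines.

27-35 months

Base offense level for robbery: 8.
S1 applies (level before this adjustment is 8 < 20, so +1): 8 + 1 = 9.
S2 applies: 9 + 2 = 11.
S3 applies: 11 − 2 = 9.
S4 applies: 9 − 1 = 8.
S5 applies (level before this adjustment is 8 ≥ 7, so +3): 8 + 3 = 11.
S6 applies: 11 + 2 = 13.
Final offense level: 13.
Criminal history: 11 prior points → Category Moderate (4-12).
Level 13 falls in the 13-17 band.
Grid: Level 13-17 × Category Moderate = 27-35 months.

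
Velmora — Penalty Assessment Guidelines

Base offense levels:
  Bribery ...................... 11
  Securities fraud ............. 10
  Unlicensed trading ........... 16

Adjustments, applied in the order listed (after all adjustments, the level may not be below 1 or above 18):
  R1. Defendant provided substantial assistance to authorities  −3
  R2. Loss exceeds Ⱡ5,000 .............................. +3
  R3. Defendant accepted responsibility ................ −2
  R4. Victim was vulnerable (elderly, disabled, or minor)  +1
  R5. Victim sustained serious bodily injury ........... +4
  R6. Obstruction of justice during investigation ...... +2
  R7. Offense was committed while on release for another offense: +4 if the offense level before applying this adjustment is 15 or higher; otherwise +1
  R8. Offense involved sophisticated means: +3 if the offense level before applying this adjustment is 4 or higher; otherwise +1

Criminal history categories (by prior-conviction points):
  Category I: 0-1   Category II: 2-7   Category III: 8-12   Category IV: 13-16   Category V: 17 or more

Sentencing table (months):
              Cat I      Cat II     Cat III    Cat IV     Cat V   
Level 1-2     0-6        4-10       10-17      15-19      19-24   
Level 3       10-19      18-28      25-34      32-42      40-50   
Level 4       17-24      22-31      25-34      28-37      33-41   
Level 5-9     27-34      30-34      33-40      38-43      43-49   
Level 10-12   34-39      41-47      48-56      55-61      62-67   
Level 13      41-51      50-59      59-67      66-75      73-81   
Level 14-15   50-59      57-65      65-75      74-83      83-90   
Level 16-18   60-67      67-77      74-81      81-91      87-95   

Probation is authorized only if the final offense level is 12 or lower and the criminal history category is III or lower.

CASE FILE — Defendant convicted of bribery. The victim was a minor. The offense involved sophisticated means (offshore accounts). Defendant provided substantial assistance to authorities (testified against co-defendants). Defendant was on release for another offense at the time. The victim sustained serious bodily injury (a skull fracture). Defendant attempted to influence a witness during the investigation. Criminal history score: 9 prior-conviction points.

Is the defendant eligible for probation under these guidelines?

No

Base offense level for bribery: 11.
R1 applies: 11 − 3 = 8.
R3 does not apply.
R4 applies: 8 + 1 = 9.
R5 applies: 9 + 4 = 13.
R6 applies: 13 + 2 = 15.
R7 applies (level before this adjustment is 15 ≥ 15, so +4): 15 + 4 = 19.
R8 applies (level before this adjustment is 19 ≥ 4, so +3): 19 + 3 = 22.
Level 22 exceeds the maximum of 18; capped at 18.
Final offense level: 18.
Criminal history: 9 prior points → Category III (8-12).
Level 18 falls in the 16-18 band.
Grid: Level 16-18 × Category III = 74-81 months.
Probation check: level 18 > 12 and category III ≤ III → not eligible.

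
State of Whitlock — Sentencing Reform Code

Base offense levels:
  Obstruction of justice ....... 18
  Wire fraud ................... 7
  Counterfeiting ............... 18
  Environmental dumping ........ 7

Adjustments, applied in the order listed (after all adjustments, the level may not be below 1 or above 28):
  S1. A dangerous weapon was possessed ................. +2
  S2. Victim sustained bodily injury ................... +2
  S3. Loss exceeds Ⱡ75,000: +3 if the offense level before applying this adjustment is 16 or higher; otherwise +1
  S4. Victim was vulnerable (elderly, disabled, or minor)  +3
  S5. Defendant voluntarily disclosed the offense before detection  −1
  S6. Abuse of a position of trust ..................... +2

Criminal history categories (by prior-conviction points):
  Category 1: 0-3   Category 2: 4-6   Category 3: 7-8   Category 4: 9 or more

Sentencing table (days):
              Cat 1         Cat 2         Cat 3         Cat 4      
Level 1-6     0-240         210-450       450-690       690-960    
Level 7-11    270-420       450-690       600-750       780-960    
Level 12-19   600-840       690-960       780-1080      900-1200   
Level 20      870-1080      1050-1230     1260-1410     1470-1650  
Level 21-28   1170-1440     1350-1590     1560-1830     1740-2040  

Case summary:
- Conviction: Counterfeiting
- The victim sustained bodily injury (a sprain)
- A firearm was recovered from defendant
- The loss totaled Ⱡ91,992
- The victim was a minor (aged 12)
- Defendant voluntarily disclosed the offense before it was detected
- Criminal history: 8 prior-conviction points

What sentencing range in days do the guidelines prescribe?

1560-1830 days

Base offense level for counterfeiting: 18.
S1 applies: 18 + 2 = 20.
S2 applies: 20 + 2 = 22.
S3 applies (level before this adjustment is 22 ≥ 16, so +3): 22 + 3 = 25.
S4 applies: 25 + 3 = 28.
S5 applies: 28 − 1 = 27.
S6 does not apply.
Final offense level: 27.
Criminal history: 8 prior points → Category 3 (7-8).
Level 27 falls in the 21-28 band.
Grid: Level 21-28 × Category 3 = 1560-1830 days.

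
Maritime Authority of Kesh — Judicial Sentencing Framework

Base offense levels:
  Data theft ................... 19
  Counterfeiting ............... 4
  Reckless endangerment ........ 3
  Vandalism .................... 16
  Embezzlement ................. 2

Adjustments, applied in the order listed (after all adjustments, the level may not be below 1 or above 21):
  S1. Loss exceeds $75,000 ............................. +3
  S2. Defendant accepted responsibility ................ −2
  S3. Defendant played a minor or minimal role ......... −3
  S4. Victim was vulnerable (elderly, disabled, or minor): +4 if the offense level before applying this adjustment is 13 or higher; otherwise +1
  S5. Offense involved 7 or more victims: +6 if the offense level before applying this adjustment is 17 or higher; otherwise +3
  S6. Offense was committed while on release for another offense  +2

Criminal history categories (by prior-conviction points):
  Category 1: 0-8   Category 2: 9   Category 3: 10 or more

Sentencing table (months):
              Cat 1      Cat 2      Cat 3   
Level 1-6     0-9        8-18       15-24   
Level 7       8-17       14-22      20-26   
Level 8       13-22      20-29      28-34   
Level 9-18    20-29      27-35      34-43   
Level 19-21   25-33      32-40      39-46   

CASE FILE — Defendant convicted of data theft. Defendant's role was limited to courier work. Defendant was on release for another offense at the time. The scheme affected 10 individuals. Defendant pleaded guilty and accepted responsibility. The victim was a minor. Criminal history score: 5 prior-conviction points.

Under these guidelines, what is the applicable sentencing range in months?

25-33 months

Base offense level for data theft: 19.
S2 applies: 19 − 2 = 17.
S3 applies: 17 − 3 = 14.
S4 applies (level before this adjustment is 14 ≥ 13, so +4): 14 + 4 = 18.
S5 applies (level before this adjustment is 18 ≥ 17, so +6): 18 + 6 = 24.
S6 applies: 24 + 2 = 26.
Level 26 exceeds the maximum of 21; capped at 21.
Final offense level: 21.
Criminal history: 5 prior points → Category 1 (0-8).
Level 21 falls in the 19-21 band.
Grid: Level 19-21 × Category 1 = 25-33 months.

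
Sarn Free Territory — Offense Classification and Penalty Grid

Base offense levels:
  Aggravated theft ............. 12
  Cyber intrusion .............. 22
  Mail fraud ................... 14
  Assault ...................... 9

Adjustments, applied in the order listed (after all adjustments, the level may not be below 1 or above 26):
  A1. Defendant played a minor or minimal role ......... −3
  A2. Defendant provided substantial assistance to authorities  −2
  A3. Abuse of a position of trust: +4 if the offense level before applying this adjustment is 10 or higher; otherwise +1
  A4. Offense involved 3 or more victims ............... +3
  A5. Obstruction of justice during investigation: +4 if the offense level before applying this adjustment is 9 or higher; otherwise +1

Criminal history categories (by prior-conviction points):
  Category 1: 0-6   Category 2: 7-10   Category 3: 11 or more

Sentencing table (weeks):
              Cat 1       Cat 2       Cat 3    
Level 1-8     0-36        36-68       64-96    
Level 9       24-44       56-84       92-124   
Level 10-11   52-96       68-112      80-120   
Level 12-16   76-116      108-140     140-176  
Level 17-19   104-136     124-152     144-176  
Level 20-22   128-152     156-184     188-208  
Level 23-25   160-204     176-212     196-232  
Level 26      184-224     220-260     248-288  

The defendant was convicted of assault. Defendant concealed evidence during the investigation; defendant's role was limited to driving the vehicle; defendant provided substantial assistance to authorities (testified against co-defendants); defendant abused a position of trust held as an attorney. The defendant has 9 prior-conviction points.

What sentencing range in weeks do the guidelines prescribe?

Base offense level for assault: 9.
A1 applies: 9 − 3 = 6.
A2 applies: 6 − 2 = 4.
A3 applies (level before this adjustment is 4 < 10, so +1): 4 + 1 = 5.
A4 does not apply.
A5 applies (level before this adjustment is 5 < 9, so +1): 5 + 1 = 6.
Final offense level: 6.
Criminal history: 9 prior points → Category 2 (7-10).
Level 6 falls in the 1-8 band.
Grid: Level 1-8 × Category 2 = 36-68 weeks.

36-68 weeks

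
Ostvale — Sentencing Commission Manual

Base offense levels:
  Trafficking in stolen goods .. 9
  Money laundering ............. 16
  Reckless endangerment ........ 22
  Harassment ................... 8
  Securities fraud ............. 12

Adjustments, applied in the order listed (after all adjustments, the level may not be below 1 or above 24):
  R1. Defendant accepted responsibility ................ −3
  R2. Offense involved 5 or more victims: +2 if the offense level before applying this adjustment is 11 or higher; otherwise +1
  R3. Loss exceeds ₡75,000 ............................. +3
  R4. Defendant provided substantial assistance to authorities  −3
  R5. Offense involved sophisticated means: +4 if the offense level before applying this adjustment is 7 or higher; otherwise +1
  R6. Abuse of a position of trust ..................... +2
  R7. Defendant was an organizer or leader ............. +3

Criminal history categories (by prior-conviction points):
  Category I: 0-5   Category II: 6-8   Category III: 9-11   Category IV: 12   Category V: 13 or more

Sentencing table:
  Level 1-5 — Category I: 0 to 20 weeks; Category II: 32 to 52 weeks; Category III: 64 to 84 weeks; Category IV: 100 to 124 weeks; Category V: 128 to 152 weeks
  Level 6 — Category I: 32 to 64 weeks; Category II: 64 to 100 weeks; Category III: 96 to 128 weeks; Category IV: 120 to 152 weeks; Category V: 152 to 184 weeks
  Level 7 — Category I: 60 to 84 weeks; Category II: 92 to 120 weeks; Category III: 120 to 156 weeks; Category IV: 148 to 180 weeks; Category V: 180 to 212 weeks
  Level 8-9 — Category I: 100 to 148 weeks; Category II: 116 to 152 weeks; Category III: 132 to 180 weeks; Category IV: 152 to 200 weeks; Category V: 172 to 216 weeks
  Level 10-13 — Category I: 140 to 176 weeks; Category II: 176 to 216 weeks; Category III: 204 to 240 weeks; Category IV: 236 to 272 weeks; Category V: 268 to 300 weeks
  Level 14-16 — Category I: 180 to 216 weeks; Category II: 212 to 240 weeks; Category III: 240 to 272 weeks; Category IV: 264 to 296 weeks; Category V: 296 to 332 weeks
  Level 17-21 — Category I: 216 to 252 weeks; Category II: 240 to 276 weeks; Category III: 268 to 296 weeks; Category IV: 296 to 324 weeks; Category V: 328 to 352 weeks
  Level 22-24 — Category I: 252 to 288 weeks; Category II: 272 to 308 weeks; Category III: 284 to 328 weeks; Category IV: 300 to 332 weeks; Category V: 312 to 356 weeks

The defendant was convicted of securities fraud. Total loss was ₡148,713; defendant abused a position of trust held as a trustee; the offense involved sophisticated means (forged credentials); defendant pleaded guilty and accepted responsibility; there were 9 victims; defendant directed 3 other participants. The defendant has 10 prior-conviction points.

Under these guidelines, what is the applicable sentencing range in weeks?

284-328 weeks

Base offense level for securities fraud: 12.
R1 applies: 12 − 3 = 9.
R2 applies (level before this adjustment is 9 < 11, so +1): 9 + 1 = 10.
R3 applies: 10 + 3 = 13.
R4 does not apply.
R5 applies (level before this adjustment is 13 ≥ 7, so +4): 13 + 4 = 17.
R6 applies: 17 + 2 = 19.
R7 applies: 19 + 3 = 22.
Final offense level: 22.
Criminal history: 10 prior points → Category III (9-11).
Level 22 falls in the 22-24 band.
Grid: Level 22-24 × Category III = 284-328 weeks.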